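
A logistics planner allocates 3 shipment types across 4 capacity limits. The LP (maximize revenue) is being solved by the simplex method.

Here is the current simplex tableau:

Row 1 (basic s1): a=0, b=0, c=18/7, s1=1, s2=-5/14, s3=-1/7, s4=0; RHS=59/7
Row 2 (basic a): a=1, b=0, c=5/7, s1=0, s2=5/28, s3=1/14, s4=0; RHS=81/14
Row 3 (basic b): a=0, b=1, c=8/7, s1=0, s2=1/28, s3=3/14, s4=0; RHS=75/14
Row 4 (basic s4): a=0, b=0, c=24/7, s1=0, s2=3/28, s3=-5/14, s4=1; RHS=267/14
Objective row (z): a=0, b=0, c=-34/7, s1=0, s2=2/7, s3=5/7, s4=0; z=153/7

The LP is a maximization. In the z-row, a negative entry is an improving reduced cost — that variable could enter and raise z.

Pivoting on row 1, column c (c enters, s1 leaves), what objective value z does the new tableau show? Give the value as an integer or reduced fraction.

340/9

Minimum ratio for c: (59/7)/(18/7) = 59/18.
z changes by −(z-row coeff of c)·ratio = −(-34/7)·(59/18) = 1003/63.
New z = 153/7 + (1003/63) = 340/9.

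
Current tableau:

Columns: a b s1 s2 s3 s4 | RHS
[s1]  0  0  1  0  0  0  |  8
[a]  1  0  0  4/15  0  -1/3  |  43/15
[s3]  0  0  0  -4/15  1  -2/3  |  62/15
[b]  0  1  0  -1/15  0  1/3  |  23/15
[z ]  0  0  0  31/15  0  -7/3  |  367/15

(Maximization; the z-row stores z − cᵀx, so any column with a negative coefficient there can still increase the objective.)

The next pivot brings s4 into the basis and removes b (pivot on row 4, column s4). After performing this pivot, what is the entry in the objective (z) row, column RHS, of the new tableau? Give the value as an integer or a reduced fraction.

176/5

Pivot element is row 4, column s4: 1/3.
Normalize row 4: new (row 4, RHS) = (23/15)/(1/3) = 23/5.
z-row ← z-row − (-7/3)·(new row 4): 367/15 − (-7/3)·(23/5) = 176/5.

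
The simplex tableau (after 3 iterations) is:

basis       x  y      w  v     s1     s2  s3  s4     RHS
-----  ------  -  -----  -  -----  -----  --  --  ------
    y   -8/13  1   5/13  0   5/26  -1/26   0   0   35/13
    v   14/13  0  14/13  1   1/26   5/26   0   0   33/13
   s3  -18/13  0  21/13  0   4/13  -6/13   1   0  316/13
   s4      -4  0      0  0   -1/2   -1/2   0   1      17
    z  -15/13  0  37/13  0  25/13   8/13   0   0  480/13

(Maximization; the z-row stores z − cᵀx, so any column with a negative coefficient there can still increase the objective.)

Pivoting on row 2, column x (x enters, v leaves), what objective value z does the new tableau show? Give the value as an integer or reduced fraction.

Minimum ratio for x: (33/13)/(14/13) = 33/14.
z changes by −(z-row coeff of x)·ratio = −(-15/13)·(33/14) = 495/182.
New z = 480/13 + (495/182) = 555/14.

555/14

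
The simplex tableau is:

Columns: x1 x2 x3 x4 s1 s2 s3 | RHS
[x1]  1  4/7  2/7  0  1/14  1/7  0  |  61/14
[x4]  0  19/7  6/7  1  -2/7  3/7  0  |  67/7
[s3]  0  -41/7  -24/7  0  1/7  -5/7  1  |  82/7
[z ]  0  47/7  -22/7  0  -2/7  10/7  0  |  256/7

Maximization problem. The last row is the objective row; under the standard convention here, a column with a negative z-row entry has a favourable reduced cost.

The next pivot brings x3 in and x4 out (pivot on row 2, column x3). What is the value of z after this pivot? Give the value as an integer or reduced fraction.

Minimum ratio for x3: (67/7)/(6/7) = 67/6.
z changes by −(z-row coeff of x3)·ratio = −(-22/7)·(67/6) = 737/21.
New z = 256/7 + (737/21) = 215/3.

215/3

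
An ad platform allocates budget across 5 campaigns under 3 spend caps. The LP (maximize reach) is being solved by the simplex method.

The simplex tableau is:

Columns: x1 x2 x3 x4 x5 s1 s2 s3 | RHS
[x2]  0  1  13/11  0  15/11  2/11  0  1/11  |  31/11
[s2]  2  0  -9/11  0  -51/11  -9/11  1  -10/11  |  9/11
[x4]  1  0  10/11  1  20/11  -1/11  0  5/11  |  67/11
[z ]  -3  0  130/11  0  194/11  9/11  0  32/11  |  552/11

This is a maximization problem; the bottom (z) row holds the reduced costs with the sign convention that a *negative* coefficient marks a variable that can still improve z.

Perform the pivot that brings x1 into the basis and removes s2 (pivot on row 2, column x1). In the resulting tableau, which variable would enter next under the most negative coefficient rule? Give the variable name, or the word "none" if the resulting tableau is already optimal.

s1

Pivot element 2. New z-row = old z-row − (-3)·(row 2/2).
Updated z-row coefficients: x1: 0, x2: 0, x3: 233/22, x4: 0, x5: 235/22, s1: -9/22, s2: 3/2, s3: 17/11.
The most negative is -9/22 in column s1, so s1 would enter next.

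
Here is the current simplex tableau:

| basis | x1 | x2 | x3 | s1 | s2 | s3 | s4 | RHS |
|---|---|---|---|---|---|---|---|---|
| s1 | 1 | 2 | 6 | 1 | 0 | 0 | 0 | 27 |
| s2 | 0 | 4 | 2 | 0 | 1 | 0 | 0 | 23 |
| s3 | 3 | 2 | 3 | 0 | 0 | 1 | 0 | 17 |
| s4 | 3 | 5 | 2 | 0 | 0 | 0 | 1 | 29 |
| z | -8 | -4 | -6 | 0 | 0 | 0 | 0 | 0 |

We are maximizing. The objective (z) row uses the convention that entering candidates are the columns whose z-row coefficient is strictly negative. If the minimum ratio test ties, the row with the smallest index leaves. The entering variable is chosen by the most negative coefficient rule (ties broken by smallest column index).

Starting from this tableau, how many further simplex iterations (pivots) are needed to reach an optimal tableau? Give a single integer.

1

pivot: x1 in, s3 out → z = 136/3
No improving column remains; optimal.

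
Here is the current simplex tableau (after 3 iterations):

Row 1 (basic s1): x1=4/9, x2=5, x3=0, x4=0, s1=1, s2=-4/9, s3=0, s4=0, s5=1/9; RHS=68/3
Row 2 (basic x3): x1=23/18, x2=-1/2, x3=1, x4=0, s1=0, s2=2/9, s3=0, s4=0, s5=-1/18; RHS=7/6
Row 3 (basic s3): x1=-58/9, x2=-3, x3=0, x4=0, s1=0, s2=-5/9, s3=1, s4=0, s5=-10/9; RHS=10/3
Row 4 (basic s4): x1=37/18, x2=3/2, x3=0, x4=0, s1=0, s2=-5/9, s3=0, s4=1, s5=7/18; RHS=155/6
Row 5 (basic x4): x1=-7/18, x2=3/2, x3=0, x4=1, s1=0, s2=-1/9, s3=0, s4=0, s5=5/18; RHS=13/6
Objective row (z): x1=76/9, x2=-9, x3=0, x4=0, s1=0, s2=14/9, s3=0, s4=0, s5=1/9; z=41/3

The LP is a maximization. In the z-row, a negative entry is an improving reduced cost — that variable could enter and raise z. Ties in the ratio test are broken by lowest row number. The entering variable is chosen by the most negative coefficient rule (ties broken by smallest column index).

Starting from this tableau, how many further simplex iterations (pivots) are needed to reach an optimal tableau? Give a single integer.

pivot: x2 in, x4 out → z = 80/3
No improving column remains; optimal.

1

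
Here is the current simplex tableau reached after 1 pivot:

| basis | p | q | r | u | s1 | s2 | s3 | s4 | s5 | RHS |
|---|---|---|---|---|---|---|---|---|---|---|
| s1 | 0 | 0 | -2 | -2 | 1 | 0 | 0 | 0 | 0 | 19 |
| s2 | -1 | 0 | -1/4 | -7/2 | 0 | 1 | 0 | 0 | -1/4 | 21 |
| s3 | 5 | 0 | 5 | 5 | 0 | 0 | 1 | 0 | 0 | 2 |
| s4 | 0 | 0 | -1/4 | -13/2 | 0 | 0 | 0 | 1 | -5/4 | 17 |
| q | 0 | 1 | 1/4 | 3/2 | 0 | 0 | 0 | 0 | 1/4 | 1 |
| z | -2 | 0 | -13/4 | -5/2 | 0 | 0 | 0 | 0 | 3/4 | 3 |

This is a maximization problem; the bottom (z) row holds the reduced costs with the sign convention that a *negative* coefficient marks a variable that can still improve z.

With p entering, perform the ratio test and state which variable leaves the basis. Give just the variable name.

s3

Ratios: row 1 (s1): entry 0 ≤ 0, skip; row 2 (s2): entry -1 ≤ 0, skip; row 3 (s3): 2/5 = 2/5; row 4 (s4): entry 0 ≤ 0, skip; row 5 (q): entry 0 ≤ 0, skip.
Minimum ratio 2/5 is in the s3 row, so s3 leaves.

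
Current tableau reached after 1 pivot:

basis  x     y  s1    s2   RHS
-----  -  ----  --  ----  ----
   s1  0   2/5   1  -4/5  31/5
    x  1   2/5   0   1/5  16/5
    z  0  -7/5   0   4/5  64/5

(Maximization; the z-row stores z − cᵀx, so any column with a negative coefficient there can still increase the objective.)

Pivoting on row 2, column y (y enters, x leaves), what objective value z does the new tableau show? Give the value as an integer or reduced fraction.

24

Minimum ratio for y: (16/5)/(2/5) = 8.
z changes by −(z-row coeff of y)·ratio = −(-7/5)·8 = 56/5.
New z = 64/5 + (56/5) = 24.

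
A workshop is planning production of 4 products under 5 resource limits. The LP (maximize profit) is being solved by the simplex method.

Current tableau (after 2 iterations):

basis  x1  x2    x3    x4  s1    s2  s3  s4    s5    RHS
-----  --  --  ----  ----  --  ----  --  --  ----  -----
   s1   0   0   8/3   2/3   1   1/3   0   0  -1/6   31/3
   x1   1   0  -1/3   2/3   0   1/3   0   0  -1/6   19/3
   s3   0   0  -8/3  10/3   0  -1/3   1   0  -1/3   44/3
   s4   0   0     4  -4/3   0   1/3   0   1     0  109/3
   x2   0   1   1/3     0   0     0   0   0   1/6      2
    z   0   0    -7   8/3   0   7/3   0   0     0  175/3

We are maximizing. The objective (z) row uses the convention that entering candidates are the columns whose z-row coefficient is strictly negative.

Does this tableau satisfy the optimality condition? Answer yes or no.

Column x3 has objective-row coefficient -7, which is negative; an improving pivot exists, so not yet optimal.

no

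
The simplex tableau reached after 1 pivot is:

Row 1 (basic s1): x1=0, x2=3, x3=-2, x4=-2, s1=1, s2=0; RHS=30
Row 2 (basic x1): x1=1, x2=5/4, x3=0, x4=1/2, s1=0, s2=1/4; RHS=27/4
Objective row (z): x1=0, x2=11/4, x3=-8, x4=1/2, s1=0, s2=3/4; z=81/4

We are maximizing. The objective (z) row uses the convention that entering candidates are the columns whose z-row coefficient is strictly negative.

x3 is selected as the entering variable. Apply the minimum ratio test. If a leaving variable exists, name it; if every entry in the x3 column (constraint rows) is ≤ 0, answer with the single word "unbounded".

x3-column entries: row 1: -2, row 2: 0. All ≤ 0, so x3 can increase without bound; the LP is unbounded in this direction.

unbounded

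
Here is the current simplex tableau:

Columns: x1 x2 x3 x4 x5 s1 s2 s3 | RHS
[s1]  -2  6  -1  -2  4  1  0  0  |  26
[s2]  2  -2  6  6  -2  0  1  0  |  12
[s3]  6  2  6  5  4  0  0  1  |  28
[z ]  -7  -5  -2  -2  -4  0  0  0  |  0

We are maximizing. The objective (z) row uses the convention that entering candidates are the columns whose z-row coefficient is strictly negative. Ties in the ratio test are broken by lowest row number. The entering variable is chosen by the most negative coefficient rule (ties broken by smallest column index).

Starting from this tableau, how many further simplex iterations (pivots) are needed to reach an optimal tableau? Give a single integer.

pivot: x1 in, s3 out → z = 98/3
pivot: x2 in, s1 out → z = 234/5
No improving column remains; optimal.

2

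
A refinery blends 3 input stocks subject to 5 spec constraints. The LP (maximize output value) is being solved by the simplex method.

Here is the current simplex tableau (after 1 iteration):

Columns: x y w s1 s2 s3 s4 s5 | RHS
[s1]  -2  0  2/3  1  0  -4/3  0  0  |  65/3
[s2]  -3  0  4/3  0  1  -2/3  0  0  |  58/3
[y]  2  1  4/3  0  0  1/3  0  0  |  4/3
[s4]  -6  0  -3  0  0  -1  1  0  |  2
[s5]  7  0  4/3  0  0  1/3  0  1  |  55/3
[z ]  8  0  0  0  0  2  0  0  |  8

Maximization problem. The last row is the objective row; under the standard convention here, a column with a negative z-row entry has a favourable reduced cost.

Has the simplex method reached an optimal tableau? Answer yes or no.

yes

No objective-row coefficient is strictly negative, so no entering variable exists; the tableau is optimal.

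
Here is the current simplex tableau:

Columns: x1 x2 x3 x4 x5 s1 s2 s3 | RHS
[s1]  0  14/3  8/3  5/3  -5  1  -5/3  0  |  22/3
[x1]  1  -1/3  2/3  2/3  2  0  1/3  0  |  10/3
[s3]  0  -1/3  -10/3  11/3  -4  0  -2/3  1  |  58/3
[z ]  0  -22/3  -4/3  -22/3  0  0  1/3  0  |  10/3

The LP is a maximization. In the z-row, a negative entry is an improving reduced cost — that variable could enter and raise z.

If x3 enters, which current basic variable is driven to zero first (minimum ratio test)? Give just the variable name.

s1

Ratios: row 1 (s1): (22/3)/(8/3) = 11/4; row 2 (x1): (10/3)/(2/3) = 5; row 3 (s3): entry -10/3 ≤ 0, skip.
Minimum ratio 11/4 is in the s1 row, so s1 leaves.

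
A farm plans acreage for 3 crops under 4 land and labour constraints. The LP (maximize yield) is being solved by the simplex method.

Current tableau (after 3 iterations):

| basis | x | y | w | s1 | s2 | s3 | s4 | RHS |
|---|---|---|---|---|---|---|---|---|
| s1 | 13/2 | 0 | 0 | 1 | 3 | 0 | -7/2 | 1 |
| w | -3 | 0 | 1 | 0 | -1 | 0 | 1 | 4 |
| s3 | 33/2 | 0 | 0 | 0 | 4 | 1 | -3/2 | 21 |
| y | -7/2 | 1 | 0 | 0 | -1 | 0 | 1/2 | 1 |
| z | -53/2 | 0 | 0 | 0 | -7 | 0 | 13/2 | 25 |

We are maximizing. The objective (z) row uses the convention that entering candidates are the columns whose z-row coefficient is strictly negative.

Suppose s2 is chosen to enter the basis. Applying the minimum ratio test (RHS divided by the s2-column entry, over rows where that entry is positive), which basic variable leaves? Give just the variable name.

Ratios: row 1 (s1): 1/3 = 1/3; row 2 (w): entry -1 ≤ 0, skip; row 3 (s3): 21/4 = 21/4; row 4 (y): entry -1 ≤ 0, skip.
Minimum ratio 1/3 is in the s1 row, so s1 leaves.

s1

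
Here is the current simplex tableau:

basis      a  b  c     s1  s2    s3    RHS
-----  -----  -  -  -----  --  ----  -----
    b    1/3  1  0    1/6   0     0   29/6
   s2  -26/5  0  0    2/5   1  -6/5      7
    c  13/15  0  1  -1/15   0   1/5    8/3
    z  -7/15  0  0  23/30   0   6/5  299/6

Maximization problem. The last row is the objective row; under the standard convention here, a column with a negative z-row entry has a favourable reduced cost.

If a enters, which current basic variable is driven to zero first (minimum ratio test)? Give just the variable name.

c

Ratios: row 1 (b): (29/6)/(1/3) = 29/2; row 2 (s2): entry -26/5 ≤ 0, skip; row 3 (c): (8/3)/(13/15) = 40/13.
Minimum ratio 40/13 is in the c row, so c leaves.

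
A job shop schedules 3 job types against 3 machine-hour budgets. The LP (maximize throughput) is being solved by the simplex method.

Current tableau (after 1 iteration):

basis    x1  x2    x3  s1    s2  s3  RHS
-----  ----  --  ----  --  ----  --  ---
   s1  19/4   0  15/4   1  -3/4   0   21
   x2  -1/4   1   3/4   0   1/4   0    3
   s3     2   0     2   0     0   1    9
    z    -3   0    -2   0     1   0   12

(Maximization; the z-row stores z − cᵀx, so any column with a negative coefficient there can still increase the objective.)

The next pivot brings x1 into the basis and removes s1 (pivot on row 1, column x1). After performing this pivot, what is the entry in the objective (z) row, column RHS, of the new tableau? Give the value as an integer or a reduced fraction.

480/19

Pivot element is row 1, column x1: 19/4.
Normalize row 1: new (row 1, RHS) = 21/(19/4) = 84/19.
z-row ← z-row − (-3)·(new row 1): 12 − (-3)·(84/19) = 480/19.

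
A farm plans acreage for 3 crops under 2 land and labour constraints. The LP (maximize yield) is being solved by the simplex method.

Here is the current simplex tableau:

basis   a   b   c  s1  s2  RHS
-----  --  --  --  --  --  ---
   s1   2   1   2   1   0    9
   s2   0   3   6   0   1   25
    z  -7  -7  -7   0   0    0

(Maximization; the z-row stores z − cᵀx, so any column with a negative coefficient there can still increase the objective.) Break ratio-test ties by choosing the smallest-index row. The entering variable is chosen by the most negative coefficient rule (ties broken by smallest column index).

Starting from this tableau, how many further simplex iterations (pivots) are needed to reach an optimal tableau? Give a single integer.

pivot: a in, s1 out → z = 63/2
pivot: b in, s2 out → z = 182/3
No improving column remains; optimal.

2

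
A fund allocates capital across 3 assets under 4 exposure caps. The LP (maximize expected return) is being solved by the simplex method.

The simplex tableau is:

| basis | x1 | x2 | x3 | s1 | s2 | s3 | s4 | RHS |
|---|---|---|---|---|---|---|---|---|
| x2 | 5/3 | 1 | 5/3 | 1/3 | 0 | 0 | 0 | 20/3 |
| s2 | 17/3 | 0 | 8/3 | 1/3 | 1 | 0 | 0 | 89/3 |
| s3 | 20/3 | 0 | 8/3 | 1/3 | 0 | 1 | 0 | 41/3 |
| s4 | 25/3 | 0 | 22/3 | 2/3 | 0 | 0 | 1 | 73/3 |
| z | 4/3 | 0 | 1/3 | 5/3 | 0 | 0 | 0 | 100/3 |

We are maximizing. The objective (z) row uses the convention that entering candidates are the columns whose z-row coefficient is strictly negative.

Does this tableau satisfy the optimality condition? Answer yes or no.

No objective-row coefficient is strictly negative, so no entering variable exists; the tableau is optimal.

yes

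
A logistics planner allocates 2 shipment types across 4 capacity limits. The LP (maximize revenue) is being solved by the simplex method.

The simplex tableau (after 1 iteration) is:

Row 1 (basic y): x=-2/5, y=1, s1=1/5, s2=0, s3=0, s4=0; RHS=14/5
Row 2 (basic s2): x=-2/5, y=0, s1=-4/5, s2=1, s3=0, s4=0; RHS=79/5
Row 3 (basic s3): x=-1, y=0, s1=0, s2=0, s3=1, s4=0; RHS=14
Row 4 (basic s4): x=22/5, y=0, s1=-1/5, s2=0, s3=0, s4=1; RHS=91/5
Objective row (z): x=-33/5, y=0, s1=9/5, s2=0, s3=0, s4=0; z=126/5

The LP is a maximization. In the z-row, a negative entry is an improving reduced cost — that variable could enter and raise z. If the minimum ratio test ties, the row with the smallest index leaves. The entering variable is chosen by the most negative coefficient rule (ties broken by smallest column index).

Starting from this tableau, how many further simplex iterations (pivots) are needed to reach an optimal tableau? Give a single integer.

1

pivot: x in, s4 out → z = 105/2
No improving column remains; optimal.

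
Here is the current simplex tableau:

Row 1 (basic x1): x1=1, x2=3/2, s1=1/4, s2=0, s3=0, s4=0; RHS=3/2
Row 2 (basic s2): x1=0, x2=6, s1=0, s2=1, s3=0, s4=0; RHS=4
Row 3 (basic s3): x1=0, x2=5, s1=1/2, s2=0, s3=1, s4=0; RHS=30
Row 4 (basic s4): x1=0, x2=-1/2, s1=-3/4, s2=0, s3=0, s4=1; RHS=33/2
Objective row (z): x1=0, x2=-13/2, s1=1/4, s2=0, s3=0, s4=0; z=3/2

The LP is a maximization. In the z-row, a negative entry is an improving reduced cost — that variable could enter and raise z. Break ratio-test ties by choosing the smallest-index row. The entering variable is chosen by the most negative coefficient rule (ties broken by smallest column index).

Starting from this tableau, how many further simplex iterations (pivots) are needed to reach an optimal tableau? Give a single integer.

1

pivot: x2 in, s2 out → z = 35/6
No improving column remains; optimal.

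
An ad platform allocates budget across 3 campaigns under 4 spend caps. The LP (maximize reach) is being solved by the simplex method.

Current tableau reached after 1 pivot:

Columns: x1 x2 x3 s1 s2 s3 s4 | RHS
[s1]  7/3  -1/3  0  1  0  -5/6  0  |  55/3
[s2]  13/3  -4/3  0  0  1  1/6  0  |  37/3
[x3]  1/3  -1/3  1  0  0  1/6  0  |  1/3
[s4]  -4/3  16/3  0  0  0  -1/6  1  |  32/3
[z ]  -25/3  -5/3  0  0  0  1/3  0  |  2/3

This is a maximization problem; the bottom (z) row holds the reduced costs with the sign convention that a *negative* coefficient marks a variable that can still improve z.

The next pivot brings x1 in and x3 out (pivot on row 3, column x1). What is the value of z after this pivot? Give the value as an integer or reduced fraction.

Minimum ratio for x1: (1/3)/(1/3) = 1.
z changes by −(z-row coeff of x1)·ratio = −(-25/3)·1 = 25/3.
New z = 2/3 + (25/3) = 9.

9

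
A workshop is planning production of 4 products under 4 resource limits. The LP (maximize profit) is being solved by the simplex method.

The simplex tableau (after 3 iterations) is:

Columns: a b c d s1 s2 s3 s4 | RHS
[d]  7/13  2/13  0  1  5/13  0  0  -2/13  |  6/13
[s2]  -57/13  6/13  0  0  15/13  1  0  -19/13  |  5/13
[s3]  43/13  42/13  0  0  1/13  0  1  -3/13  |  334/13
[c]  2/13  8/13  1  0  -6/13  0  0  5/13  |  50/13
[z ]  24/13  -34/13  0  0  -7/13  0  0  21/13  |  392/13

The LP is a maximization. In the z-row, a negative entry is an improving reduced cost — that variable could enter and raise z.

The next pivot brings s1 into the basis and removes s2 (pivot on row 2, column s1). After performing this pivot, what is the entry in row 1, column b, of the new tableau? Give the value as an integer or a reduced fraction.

0

Pivot element is row 2, column s1: 15/13.
Normalize row 2: new (row 2, b) = (6/13)/(15/13) = 2/5.
row 1 ← row 1 − (5/13)·(new row 2): 2/13 − (5/13)·(2/5) = 0.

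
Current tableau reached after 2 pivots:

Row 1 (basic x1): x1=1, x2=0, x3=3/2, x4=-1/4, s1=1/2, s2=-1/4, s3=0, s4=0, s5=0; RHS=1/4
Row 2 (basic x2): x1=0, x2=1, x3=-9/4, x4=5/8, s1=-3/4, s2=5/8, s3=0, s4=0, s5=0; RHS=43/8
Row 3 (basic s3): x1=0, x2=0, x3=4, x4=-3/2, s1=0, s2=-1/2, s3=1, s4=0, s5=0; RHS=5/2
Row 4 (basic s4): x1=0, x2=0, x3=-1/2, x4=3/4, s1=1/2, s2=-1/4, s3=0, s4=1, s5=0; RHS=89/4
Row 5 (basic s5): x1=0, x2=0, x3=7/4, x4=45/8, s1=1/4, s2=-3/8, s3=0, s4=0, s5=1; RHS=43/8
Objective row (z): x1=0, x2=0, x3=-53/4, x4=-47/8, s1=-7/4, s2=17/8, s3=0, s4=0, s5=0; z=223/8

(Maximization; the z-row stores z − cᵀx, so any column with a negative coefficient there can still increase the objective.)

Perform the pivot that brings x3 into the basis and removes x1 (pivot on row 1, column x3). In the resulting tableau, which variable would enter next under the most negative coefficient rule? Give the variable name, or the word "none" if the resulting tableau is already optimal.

x4

Pivot element 3/2. New z-row = old z-row − (-53/4)·(row 1/(3/2)).
Updated z-row coefficients: x1: 53/6, x2: 0, x3: 0, x4: -97/12, s1: 8/3, s2: -1/12, s3: 0, s4: 0, s5: 0.
The most negative is -97/12 in column x4, so x4 would enter next.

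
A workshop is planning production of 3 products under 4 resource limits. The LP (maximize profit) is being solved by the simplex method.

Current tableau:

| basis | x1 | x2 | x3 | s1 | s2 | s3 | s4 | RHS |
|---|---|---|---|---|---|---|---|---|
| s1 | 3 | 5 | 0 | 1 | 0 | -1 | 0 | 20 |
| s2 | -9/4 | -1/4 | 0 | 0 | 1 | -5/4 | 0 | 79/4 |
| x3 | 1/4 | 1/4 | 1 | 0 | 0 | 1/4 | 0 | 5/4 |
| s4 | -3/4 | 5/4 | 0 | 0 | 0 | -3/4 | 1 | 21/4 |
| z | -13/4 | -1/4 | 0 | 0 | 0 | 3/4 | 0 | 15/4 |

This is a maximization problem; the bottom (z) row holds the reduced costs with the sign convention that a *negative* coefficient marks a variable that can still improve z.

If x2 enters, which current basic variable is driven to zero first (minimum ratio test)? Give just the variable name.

s1

Ratios: row 1 (s1): 20/5 = 4; row 2 (s2): entry -1/4 ≤ 0, skip; row 3 (x3): (5/4)/(1/4) = 5; row 4 (s4): (21/4)/(5/4) = 21/5.
Minimum ratio 4 is in the s1 row, so s1 leaves.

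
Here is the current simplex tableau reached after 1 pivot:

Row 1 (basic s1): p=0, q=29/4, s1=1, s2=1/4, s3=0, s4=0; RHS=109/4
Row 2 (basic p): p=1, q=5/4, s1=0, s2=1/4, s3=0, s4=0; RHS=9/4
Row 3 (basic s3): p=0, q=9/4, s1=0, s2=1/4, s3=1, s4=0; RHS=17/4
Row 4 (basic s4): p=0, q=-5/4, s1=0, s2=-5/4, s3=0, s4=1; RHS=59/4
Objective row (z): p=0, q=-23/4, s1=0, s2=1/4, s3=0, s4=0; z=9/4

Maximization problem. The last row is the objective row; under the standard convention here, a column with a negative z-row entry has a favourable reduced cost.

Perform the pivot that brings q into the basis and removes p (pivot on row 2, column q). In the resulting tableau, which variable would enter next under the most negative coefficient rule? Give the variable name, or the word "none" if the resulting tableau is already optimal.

none

Pivot element 5/4. New z-row = old z-row − (-23/4)·(row 2/(5/4)).
Updated z-row coefficients: p: 23/5, q: 0, s1: 0, s2: 7/5, s3: 0, s4: 0.
No coefficient is strictly negative; the tableau after this pivot is optimal.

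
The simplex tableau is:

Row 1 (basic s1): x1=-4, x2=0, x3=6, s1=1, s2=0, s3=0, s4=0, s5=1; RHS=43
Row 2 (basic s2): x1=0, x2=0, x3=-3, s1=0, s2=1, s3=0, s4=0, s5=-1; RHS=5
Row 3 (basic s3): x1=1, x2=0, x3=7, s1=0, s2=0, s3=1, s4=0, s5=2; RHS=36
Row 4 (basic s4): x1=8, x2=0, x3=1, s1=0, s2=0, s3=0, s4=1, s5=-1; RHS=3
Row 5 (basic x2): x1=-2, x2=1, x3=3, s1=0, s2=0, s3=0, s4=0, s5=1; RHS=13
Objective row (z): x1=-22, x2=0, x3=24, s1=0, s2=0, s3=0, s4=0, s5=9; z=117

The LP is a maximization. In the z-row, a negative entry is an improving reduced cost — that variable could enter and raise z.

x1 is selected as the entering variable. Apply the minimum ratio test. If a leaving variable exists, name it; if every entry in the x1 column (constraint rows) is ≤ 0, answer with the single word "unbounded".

s4

Ratios: row 1 (s1): entry -4 ≤ 0, skip; row 2 (s2): entry 0 ≤ 0, skip; row 3 (s3): 36/1 = 36; row 4 (s4): 3/8 = 3/8; row 5 (x2): entry -2 ≤ 0, skip.
Minimum ratio is in the s4 row, so s4 leaves.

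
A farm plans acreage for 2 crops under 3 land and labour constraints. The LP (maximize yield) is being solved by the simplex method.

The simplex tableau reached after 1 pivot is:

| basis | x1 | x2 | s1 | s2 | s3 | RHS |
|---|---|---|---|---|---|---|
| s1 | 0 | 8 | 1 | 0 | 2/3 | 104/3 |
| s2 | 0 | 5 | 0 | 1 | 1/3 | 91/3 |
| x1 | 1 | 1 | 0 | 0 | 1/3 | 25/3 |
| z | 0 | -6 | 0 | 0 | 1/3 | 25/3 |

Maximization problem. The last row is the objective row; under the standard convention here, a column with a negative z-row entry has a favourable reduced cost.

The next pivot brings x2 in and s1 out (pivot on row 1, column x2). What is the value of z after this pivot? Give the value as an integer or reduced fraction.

103/3

Minimum ratio for x2: (104/3)/8 = 13/3.
z changes by −(z-row coeff of x2)·ratio = −(-6)·(13/3) = 26.
New z = 25/3 + 26 = 103/3.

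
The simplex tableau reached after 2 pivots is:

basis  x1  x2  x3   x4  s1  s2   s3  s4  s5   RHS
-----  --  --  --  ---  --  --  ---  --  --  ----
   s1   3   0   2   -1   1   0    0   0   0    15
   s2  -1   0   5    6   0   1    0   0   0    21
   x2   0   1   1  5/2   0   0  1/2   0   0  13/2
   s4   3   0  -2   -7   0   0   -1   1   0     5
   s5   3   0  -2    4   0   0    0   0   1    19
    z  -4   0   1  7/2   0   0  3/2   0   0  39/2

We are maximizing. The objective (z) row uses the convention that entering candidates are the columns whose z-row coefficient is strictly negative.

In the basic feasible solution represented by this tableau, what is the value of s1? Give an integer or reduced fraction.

15

s1 is basic (row 1); its value is the RHS of that row: 15.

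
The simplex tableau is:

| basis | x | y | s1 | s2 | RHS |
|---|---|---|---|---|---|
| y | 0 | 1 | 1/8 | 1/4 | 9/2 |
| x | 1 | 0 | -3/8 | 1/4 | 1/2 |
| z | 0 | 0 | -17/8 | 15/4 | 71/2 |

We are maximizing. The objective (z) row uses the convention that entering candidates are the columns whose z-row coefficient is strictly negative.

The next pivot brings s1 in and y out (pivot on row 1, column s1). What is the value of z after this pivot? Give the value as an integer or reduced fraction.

112

Minimum ratio for s1: (9/2)/(1/8) = 36.
z changes by −(z-row coeff of s1)·ratio = −(-17/8)·36 = 153/2.
New z = 71/2 + (153/2) = 112.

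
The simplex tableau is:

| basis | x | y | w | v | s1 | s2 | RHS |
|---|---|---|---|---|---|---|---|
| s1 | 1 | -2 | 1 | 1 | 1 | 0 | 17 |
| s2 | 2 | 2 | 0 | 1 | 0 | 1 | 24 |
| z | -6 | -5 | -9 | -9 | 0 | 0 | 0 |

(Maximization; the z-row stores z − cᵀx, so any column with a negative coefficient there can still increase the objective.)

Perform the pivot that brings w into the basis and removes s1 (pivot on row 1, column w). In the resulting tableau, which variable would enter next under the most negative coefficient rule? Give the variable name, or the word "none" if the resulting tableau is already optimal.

Pivot element 1. New z-row = old z-row − (-9)·(row 1/1).
Updated z-row coefficients: x: 3, y: -23, w: 0, v: 0, s1: 9, s2: 0.
The most negative is -23 in column y, so y would enter next.

y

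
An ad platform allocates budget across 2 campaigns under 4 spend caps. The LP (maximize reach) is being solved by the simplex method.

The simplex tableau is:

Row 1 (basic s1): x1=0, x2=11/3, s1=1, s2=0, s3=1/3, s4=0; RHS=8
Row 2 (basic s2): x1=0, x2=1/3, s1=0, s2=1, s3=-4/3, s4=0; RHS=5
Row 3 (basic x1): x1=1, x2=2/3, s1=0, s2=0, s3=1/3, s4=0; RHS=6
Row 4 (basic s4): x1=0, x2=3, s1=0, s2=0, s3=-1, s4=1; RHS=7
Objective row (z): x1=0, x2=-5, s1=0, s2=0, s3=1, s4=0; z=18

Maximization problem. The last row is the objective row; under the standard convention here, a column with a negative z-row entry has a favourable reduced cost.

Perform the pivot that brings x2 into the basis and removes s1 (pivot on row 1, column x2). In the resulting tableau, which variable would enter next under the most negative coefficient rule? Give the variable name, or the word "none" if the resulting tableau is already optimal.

none

Pivot element 11/3. New z-row = old z-row − (-5)·(row 1/(11/3)).
Updated z-row coefficients: x1: 0, x2: 0, s1: 15/11, s2: 0, s3: 16/11, s4: 0.
No coefficient is strictly negative; the tableau after this pivot is optimal.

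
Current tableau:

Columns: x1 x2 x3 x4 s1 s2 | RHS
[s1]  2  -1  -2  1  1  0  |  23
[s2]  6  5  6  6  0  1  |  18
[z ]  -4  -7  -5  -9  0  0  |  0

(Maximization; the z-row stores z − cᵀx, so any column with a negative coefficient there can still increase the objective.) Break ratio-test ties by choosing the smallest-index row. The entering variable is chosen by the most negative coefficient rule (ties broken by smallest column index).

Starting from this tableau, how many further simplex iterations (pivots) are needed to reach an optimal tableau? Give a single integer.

1

pivot: x4 in, s2 out → z = 27
No improving column remains; optimal.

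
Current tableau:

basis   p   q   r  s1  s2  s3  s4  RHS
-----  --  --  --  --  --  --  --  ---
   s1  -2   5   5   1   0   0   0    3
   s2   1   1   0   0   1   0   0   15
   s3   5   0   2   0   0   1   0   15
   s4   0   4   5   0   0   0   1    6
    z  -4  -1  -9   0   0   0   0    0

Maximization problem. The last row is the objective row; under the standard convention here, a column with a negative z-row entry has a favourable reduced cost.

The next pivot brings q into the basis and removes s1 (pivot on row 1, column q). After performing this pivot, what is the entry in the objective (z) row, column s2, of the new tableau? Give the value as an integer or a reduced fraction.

0

Pivot element is row 1, column q: 5.
Normalize row 1: new (row 1, s2) = 0/5 = 0.
z-row ← z-row − (-1)·(new row 1): 0 − (-1)·0 = 0.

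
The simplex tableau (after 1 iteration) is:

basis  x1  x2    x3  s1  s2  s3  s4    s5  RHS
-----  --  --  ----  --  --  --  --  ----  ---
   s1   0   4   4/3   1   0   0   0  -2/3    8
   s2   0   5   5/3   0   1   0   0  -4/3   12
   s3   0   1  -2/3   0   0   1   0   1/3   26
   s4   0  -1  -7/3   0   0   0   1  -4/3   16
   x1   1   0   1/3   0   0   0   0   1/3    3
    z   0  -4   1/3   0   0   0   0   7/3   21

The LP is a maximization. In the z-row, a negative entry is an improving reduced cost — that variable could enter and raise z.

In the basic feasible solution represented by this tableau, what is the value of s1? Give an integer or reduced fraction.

s1 is basic (row 1); its value is the RHS of that row: 8.

8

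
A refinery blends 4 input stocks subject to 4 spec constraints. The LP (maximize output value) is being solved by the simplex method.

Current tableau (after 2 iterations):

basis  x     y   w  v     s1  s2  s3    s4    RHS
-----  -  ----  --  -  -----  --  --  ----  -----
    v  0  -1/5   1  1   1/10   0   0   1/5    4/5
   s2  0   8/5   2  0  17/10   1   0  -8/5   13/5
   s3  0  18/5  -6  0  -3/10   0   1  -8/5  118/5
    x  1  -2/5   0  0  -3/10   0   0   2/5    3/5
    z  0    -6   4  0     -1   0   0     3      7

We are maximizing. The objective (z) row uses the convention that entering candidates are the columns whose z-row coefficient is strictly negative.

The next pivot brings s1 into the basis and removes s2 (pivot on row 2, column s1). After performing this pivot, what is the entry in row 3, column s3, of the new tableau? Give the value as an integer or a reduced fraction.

Pivot element is row 2, column s1: 17/10.
Normalize row 2: new (row 2, s3) = 0/(17/10) = 0.
row 3 ← row 3 − (-3/10)·(new row 2): 1 − (-3/10)·0 = 1.

1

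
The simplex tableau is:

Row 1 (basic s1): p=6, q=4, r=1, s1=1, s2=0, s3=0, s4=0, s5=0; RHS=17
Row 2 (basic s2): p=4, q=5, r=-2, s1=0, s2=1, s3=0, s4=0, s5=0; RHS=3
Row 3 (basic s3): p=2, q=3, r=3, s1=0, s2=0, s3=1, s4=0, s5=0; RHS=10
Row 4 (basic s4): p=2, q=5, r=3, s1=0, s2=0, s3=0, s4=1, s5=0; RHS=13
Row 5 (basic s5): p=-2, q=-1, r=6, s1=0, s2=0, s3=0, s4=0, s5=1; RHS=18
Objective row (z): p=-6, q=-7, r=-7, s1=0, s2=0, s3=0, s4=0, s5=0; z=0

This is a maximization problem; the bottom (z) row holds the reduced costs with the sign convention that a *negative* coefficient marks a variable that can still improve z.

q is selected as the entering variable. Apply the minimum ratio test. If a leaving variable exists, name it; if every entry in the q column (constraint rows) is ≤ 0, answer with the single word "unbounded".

Ratios: row 1 (s1): 17/4 = 17/4; row 2 (s2): 3/5 = 3/5; row 3 (s3): 10/3 = 10/3; row 4 (s4): 13/5 = 13/5; row 5 (s5): entry -1 ≤ 0, skip.
Minimum ratio is in the s2 row, so s2 leaves.

s2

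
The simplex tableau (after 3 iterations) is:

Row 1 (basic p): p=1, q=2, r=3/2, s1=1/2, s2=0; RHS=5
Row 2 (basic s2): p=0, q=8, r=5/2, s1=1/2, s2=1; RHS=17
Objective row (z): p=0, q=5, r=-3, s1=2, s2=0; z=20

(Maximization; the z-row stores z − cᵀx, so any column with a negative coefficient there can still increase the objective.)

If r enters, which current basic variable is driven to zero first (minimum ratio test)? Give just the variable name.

p

Ratios: row 1 (p): 5/(3/2) = 10/3; row 2 (s2): 17/(5/2) = 34/5.
Minimum ratio 10/3 is in the p row, so p leaves.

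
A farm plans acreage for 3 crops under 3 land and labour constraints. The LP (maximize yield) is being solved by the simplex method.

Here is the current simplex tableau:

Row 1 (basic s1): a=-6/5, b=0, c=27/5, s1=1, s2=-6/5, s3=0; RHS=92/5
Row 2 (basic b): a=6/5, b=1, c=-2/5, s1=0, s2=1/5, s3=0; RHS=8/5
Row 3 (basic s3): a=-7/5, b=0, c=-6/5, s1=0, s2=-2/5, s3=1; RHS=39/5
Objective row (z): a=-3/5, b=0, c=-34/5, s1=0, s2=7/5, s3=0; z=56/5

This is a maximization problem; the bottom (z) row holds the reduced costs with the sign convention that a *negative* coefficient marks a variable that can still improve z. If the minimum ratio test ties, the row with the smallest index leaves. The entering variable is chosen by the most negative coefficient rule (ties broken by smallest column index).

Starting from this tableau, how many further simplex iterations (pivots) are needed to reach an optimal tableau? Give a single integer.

2

pivot: c in, s1 out → z = 928/27
pivot: a in, b out → z = 40
No improving column remains; optimal.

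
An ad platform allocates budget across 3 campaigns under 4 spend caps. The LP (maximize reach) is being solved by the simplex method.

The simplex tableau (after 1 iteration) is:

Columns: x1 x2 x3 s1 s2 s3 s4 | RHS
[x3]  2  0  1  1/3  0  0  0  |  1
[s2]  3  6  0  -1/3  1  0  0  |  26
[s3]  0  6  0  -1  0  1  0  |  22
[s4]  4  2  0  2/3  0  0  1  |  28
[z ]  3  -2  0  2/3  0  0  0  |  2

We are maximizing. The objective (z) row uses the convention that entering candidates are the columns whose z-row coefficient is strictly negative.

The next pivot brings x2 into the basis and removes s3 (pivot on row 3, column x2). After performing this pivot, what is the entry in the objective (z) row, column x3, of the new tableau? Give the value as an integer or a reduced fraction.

Pivot element is row 3, column x2: 6.
Normalize row 3: new (row 3, x3) = 0/6 = 0.
z-row ← z-row − (-2)·(new row 3): 0 − (-2)·0 = 0.

0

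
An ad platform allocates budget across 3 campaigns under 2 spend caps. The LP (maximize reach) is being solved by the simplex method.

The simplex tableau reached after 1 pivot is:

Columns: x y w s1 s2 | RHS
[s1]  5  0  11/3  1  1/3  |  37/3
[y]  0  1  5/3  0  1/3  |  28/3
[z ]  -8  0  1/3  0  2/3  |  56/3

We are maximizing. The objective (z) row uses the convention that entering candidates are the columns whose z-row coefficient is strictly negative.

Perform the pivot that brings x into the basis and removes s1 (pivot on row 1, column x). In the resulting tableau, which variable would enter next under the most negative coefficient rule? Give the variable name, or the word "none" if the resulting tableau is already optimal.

Pivot element 5. New z-row = old z-row − (-8)·(row 1/5).
Updated z-row coefficients: x: 0, y: 0, w: 31/5, s1: 8/5, s2: 6/5.
No coefficient is strictly negative; the tableau after this pivot is optimal.

none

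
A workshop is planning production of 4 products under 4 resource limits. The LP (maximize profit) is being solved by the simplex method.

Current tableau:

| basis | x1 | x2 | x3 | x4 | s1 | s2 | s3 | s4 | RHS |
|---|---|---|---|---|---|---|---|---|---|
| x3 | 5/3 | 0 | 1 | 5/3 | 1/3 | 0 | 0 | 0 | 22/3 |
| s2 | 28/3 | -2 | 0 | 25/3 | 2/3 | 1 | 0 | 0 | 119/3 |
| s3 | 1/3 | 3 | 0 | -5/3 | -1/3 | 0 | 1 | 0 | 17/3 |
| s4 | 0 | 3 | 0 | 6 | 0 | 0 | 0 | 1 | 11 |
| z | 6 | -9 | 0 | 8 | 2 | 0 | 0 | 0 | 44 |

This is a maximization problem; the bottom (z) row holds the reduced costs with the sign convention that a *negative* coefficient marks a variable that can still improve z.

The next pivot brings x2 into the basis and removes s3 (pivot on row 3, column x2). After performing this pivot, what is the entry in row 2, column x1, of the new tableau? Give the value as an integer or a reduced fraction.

Pivot element is row 3, column x2: 3.
Normalize row 3: new (row 3, x1) = (1/3)/3 = 1/9.
row 2 ← row 2 − (-2)·(new row 3): 28/3 − (-2)·(1/9) = 86/9.

86/9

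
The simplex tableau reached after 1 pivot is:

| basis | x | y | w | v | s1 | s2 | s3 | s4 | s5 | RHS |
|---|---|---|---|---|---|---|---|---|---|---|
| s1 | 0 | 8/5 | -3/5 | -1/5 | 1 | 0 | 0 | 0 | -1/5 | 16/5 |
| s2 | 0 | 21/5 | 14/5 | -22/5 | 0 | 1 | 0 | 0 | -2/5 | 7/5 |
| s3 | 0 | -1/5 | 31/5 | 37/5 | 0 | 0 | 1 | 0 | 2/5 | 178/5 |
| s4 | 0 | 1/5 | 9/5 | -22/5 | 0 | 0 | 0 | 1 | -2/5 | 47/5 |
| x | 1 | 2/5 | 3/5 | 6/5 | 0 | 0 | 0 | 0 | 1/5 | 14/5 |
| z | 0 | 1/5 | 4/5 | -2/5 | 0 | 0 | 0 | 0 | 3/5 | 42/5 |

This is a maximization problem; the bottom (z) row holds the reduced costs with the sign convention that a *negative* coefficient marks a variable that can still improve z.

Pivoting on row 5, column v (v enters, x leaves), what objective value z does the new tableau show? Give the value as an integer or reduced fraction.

Minimum ratio for v: (14/5)/(6/5) = 7/3.
z changes by −(z-row coeff of v)·ratio = −(-2/5)·(7/3) = 14/15.
New z = 42/5 + (14/15) = 28/3.

28/3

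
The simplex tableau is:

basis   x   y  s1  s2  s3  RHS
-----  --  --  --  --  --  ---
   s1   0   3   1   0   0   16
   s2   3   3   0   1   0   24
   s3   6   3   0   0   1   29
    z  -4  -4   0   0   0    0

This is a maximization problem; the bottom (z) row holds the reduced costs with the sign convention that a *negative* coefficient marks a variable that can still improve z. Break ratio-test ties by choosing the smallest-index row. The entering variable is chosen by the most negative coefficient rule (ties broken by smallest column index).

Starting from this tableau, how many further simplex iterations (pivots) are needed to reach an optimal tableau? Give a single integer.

pivot: x in, s3 out → z = 58/3
pivot: y in, s1 out → z = 30
No improving column remains; optimal.

2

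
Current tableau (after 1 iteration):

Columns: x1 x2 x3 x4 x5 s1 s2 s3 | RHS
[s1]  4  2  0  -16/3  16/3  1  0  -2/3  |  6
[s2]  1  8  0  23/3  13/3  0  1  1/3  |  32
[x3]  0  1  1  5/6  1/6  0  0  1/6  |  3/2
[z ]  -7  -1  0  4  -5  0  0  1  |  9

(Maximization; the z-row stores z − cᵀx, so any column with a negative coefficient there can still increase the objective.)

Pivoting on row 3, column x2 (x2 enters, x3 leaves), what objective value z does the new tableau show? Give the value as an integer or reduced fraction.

Minimum ratio for x2: (3/2)/1 = 3/2.
z changes by −(z-row coeff of x2)·ratio = −(-1)·(3/2) = 3/2.
New z = 9 + (3/2) = 21/2.

21/2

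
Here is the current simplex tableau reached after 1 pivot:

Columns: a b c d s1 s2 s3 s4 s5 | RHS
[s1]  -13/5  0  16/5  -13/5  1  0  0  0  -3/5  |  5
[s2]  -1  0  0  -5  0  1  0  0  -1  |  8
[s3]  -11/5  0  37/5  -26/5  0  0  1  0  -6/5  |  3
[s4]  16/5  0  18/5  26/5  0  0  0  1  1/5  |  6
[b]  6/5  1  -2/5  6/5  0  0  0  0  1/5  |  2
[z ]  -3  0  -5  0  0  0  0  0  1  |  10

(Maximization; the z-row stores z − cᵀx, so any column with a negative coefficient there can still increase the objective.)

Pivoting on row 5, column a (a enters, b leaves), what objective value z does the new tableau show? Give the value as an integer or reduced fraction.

15

Minimum ratio for a: 2/(6/5) = 5/3.
z changes by −(z-row coeff of a)·ratio = −(-3)·(5/3) = 5.
New z = 10 + 5 = 15.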